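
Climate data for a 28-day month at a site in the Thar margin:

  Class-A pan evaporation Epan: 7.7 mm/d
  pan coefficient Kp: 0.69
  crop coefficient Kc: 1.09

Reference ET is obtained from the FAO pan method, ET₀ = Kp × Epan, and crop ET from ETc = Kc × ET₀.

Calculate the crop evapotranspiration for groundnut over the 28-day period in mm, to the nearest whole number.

162 mm

ET₀ = 0.69 × 7.7 = 5.3130 mm/d
ETc = Kc × ET₀ = 1.09 × 5.3130 = 5.7912 mm/d
Over 28 days: 5.7912 × 28 = 162.154 mm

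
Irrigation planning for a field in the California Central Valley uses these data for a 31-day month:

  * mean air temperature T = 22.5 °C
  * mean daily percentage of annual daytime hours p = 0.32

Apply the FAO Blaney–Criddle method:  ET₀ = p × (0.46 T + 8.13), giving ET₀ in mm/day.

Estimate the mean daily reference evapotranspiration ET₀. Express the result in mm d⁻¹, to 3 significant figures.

5.91 mm d⁻¹

ET₀ = 0.32 × (0.46 × 22.5 + 8.13) = 0.32 × 18.480 = 5.9136 mm/d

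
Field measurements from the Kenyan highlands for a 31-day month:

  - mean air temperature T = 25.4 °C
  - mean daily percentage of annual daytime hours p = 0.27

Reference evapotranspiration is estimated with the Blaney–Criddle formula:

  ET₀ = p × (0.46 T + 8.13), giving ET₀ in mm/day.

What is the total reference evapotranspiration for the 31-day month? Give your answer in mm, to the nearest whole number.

166 mm

ET₀ = 0.27 × (0.46 × 25.4 + 8.13) = 0.27 × 19.814 = 5.3498 mm/d
Monthly total = 5.3498 × 31 = 165.844 mm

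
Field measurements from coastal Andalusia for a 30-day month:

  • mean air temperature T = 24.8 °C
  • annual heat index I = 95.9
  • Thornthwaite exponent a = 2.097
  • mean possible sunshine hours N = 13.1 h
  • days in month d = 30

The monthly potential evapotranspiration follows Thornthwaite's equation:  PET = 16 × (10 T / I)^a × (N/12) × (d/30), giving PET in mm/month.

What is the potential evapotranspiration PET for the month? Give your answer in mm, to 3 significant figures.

128 mm

10T/I = 10 × 24.8 / 95.9 = 2.5860
(10T/I)^a = 2.5860^2.097 = 7.3330
Uncorrected PET = 16 × 7.3330 = 117.328 mm
Correction = (N/12)(d/30) = (13.1/12)(30/30) = 1.0917
PET = 117.328 × 1.0917 = 128.087 mm/month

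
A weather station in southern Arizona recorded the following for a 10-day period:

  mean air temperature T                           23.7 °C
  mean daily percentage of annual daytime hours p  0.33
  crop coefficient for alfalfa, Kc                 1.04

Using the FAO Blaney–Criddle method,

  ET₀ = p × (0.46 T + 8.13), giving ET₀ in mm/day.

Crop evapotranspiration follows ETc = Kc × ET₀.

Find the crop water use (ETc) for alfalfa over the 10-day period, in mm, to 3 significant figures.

65.3 mm

ET₀ = 0.33 × (0.46 × 23.7 + 8.13) = 0.33 × 19.032 = 6.2806 mm/d
ETc = Kc × ET₀ = 1.04 × 6.2806 = 6.5318 mm/d
Over 10 days: 6.5318 × 10 = 65.318 mm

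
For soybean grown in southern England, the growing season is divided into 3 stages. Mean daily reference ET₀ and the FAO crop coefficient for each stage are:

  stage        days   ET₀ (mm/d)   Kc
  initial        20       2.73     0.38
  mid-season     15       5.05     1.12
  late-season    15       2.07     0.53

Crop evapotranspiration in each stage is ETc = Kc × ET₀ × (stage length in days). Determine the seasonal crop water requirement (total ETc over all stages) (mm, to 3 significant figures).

122 mm

initial: 0.38 × 2.73 × 20 = 20.75 mm
mid-season: 1.12 × 5.05 × 15 = 84.84 mm
late-season: 0.53 × 2.07 × 15 = 16.46 mm
Seasonal total = 122.05 mm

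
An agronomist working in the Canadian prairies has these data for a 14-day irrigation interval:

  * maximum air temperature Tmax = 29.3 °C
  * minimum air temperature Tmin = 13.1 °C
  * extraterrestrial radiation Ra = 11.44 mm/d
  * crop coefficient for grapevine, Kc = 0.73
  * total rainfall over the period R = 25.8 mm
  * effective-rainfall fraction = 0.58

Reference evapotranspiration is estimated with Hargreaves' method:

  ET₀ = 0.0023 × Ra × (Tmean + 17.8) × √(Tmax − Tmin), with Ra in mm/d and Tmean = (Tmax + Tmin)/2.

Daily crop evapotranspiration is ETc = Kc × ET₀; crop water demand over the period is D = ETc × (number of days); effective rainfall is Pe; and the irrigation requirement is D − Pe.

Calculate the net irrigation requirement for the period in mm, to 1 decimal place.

27.2 mm

Tmean = (29.3 + 13.1)/2 = 21.20 °C
ET₀ = 0.0023 × 11.44 × (21.20 + 17.8) × √16.2 = 0.0023 × 11.44 × 39.00 × 4.0249 = 4.1302 mm/d
ETc = Kc × ET₀ = 0.73 × 4.1302 = 3.0150 mm/d
Crop demand D = ETc × 14 d = 3.0150 × 14 = 42.210 mm
Pe = 0.58 × 25.8 = 14.964 mm
D − Pe = 42.210 − 14.964 = 27.246 mm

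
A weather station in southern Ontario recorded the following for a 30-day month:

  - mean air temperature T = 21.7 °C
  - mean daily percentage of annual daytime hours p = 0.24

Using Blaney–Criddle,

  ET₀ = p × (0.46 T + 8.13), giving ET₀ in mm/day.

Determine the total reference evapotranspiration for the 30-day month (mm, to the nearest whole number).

ET₀ = 0.24 × (0.46 × 21.7 + 8.13) = 0.24 × 18.112 = 4.3469 mm/d
Monthly total = 4.3469 × 30 = 130.407 mm

130 mm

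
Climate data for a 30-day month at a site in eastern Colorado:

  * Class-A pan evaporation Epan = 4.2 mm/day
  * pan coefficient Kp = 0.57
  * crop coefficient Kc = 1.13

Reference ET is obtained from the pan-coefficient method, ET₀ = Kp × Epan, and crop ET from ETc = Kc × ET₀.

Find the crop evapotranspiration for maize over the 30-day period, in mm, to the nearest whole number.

ET₀ = 0.57 × 4.2 = 2.3940 mm/d
ETc = Kc × ET₀ = 1.13 × 2.3940 = 2.7052 mm/d
Over 30 days: 2.7052 × 30 = 81.156 mm

81 mm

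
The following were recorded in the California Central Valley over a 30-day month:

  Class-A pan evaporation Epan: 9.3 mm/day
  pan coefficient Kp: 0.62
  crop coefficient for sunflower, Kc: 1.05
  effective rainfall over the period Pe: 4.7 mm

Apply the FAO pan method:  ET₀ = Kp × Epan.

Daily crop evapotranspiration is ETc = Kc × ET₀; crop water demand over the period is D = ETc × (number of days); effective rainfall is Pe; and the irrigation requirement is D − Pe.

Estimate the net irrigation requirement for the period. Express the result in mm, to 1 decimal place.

ET₀ = 0.62 × 9.3 = 5.7660 mm/d
ETc = Kc × ET₀ = 1.05 × 5.7660 = 6.0543 mm/d
Crop demand D = ETc × 30 d = 6.0543 × 30 = 181.629 mm
D − Pe = 181.629 − 4.7 = 176.929 mm

176.9 mm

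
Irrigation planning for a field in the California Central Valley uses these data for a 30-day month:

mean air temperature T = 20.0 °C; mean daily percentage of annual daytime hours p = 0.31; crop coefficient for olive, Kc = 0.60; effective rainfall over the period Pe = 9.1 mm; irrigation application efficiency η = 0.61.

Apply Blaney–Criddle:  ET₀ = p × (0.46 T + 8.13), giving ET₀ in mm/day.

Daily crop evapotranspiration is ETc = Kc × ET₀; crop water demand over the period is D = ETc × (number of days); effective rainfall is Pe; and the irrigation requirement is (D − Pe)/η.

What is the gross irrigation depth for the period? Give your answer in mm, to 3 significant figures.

144 mm

ET₀ = 0.31 × (0.46 × 20.0 + 8.13) = 0.31 × 17.330 = 5.3723 mm/d
ETc = Kc × ET₀ = 0.60 × 5.3723 = 3.2234 mm/d
Crop demand D = ETc × 30 d = 3.2234 × 30 = 96.702 mm
D − Pe = 96.702 − 9.1 = 87.602 mm
Gross irrigation = 87.602 / 0.61 = 143.610 mm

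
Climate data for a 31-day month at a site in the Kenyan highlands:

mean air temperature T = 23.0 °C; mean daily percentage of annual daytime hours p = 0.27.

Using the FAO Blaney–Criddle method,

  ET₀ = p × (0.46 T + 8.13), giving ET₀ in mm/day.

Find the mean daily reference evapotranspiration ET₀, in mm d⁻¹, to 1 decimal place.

5.1 mm d⁻¹

ET₀ = 0.27 × (0.46 × 23.0 + 8.13) = 0.27 × 18.710 = 5.0517 mm/d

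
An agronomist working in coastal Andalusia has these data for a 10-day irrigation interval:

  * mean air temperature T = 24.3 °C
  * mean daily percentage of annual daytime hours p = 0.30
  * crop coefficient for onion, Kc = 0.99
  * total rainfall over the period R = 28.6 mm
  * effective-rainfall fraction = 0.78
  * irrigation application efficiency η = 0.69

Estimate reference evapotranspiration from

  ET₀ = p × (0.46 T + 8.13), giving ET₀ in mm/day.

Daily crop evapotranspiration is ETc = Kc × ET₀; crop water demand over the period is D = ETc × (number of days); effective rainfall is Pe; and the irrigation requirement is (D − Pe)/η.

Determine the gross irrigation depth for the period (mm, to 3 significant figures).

ET₀ = 0.30 × (0.46 × 24.3 + 8.13) = 0.30 × 19.308 = 5.7924 mm/d
ETc = Kc × ET₀ = 0.99 × 5.7924 = 5.7345 mm/d
Crop demand D = ETc × 10 d = 5.7345 × 10 = 57.345 mm
Pe = 0.78 × 28.6 = 22.308 mm
D − Pe = 57.345 − 22.308 = 35.037 mm
Gross irrigation = 35.037 / 0.69 = 50.778 mm

50.8 mm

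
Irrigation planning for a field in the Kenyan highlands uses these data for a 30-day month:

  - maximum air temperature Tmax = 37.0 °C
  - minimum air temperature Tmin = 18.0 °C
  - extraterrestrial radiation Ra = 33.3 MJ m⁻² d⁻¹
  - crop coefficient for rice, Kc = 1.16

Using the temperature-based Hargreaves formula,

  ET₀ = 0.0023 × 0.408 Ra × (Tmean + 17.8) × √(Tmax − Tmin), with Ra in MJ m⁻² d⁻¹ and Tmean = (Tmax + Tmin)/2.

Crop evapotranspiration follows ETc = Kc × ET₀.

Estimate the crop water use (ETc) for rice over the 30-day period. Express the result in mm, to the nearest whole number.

215 mm

Tmean = (37.0 + 18.0)/2 = 27.50 °C
0.408 Ra = 0.408 × 33.3 = 13.5864 mm/d equivalent
ET₀ = 0.0023 × 13.5864 × (27.50 + 17.8) × √19.0 = 0.0023 × 13.5864 × 45.30 × 4.3589 = 6.1703 mm/d
ETc = Kc × ET₀ = 1.16 × 6.1703 = 7.1575 mm/d
Over 30 days: 7.1575 × 30 = 214.725 mm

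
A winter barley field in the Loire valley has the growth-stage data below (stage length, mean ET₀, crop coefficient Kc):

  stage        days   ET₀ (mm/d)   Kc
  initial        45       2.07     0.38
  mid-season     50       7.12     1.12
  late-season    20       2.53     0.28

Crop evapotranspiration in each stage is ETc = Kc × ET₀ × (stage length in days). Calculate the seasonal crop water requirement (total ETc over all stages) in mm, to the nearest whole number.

448 mm

initial: 0.38 × 2.07 × 45 = 35.40 mm
mid-season: 1.12 × 7.12 × 50 = 398.72 mm
late-season: 0.28 × 2.53 × 20 = 14.17 mm
Seasonal total = 448.29 mm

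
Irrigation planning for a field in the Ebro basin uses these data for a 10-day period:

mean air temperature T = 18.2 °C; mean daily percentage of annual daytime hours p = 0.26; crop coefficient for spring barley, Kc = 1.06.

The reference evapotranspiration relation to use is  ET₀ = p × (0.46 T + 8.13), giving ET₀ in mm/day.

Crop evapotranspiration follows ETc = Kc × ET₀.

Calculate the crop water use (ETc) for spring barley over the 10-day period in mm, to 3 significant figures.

ET₀ = 0.26 × (0.46 × 18.2 + 8.13) = 0.26 × 16.502 = 4.2905 mm/d
ETc = Kc × ET₀ = 1.06 × 4.2905 = 4.5479 mm/d
Over 10 days: 4.5479 × 10 = 45.479 mm

45.5 mm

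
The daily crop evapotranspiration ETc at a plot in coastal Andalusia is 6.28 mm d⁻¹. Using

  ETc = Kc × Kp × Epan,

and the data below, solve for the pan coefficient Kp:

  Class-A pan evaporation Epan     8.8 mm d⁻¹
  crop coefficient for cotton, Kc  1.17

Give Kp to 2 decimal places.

ETc = Kc × Kp × Epan  ⇒  Kp = ETc / (Kc × Epan)
Kp = 6.28 / (1.17 × 8.8) = 6.28 / 10.296 = 0.6099

0.61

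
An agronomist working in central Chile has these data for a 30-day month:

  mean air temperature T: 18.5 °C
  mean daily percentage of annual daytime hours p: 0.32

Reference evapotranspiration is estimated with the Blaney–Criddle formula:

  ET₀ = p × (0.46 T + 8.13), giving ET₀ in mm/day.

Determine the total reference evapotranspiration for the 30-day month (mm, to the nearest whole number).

160 mm

ET₀ = 0.32 × (0.46 × 18.5 + 8.13) = 0.32 × 16.640 = 5.3248 mm/d
Monthly total = 5.3248 × 30 = 159.744 mm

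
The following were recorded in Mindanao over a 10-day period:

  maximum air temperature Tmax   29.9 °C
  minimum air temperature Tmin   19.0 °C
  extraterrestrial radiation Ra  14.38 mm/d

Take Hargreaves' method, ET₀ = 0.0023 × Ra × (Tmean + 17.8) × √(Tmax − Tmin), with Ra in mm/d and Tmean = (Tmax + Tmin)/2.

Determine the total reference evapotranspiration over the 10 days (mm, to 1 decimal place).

46.1 mm

Tmean = (29.9 + 19.0)/2 = 24.45 °C
ET₀ = 0.0023 × 14.38 × (24.45 + 17.8) × √10.9 = 0.0023 × 14.38 × 42.25 × 3.3015 = 4.6134 mm/d
Over 10 days: 4.6134 × 10 = 46.134 mm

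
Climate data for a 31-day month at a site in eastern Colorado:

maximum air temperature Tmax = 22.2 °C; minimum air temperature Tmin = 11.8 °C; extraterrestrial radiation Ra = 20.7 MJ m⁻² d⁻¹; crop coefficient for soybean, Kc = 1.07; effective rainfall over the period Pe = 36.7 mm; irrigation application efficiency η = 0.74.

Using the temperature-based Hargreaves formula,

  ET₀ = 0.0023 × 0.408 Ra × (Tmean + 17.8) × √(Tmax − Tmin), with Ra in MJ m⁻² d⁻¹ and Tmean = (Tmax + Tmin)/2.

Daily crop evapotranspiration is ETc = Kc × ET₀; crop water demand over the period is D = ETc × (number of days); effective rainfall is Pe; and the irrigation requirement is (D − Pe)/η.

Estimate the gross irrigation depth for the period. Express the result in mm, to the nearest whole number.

Tmean = (22.2 + 11.8)/2 = 17.00 °C
0.408 Ra = 0.408 × 20.7 = 8.4456 mm/d equivalent
ET₀ = 0.0023 × 8.4456 × (17.00 + 17.8) × √10.4 = 0.0023 × 8.4456 × 34.80 × 3.2249 = 2.1800 mm/d
ETc = Kc × ET₀ = 1.07 × 2.1800 = 2.3326 mm/d
Crop demand D = ETc × 31 d = 2.3326 × 31 = 72.311 mm
D − Pe = 72.311 − 36.7 = 35.611 mm
Gross irrigation = 35.611 / 0.74 = 48.123 mm

48 mm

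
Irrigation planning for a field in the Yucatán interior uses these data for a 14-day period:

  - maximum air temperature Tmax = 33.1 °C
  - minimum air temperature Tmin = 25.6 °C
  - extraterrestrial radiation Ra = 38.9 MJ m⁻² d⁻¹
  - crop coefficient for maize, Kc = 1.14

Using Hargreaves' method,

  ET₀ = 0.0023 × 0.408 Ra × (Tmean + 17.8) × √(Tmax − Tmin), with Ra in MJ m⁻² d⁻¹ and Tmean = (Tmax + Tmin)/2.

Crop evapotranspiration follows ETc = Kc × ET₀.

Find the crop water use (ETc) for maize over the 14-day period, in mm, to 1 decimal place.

Tmean = (33.1 + 25.6)/2 = 29.35 °C
0.408 Ra = 0.408 × 38.9 = 15.8712 mm/d equivalent
ET₀ = 0.0023 × 15.8712 × (29.35 + 17.8) × √7.5 = 0.0023 × 15.8712 × 47.15 × 2.7386 = 4.7135 mm/d
ETc = Kc × ET₀ = 1.14 × 4.7135 = 5.3734 mm/d
Over 14 days: 5.3734 × 14 = 75.228 mm

75.2 mm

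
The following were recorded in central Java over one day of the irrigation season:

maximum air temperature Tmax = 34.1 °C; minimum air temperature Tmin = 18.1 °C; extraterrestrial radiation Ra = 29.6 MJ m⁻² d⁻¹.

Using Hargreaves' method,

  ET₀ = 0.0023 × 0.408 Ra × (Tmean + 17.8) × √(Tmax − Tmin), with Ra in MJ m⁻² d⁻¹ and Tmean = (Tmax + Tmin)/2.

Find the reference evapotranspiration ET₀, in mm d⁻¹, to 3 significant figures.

4.88 mm d⁻¹

Tmean = (34.1 + 18.1)/2 = 26.10 °C
0.408 Ra = 0.408 × 29.6 = 12.0768 mm/d equivalent
ET₀ = 0.0023 × 12.0768 × (26.10 + 17.8) × √16.0 = 0.0023 × 12.0768 × 43.90 × 4.0000 = 4.8776 mm/d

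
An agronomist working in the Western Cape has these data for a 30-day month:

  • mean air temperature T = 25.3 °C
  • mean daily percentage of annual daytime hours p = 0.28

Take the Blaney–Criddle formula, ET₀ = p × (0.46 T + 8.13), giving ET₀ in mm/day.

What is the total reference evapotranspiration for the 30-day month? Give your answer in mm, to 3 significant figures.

166 mm

ET₀ = 0.28 × (0.46 × 25.3 + 8.13) = 0.28 × 19.768 = 5.5350 mm/d
Monthly total = 5.5350 × 30 = 166.050 mm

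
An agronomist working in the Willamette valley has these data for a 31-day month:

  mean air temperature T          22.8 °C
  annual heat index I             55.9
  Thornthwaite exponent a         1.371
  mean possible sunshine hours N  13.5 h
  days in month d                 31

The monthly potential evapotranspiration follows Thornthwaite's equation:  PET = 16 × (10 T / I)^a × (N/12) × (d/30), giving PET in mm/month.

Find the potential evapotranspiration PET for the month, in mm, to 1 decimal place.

10T/I = 10 × 22.8 / 55.9 = 4.0787
(10T/I)^a = 4.0787^1.371 = 6.8711
Uncorrected PET = 16 × 6.8711 = 109.938 mm
Correction = (N/12)(d/30) = (13.5/12)(31/30) = 1.1625
PET = 109.938 × 1.1625 = 127.803 mm/month

127.8 mm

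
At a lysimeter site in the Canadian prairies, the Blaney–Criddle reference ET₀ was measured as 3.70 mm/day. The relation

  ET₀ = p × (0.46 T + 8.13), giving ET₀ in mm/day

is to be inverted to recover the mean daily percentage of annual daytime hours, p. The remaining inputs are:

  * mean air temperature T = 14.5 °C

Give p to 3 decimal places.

0.250

p = ET₀ / (0.46 T + 8.13) = 3.70 / (0.46 × 14.5 + 8.13) = 3.70 / 14.800 = 0.2500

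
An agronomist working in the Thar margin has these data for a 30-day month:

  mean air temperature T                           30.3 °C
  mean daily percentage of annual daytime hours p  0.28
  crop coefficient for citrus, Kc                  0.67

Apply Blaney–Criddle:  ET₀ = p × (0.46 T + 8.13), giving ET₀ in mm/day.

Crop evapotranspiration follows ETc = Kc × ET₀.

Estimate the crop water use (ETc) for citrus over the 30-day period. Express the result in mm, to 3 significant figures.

124 mm

ET₀ = 0.28 × (0.46 × 30.3 + 8.13) = 0.28 × 22.068 = 6.1790 mm/d
ETc = Kc × ET₀ = 0.67 × 6.1790 = 4.1399 mm/d
Over 30 days: 4.1399 × 30 = 124.197 mm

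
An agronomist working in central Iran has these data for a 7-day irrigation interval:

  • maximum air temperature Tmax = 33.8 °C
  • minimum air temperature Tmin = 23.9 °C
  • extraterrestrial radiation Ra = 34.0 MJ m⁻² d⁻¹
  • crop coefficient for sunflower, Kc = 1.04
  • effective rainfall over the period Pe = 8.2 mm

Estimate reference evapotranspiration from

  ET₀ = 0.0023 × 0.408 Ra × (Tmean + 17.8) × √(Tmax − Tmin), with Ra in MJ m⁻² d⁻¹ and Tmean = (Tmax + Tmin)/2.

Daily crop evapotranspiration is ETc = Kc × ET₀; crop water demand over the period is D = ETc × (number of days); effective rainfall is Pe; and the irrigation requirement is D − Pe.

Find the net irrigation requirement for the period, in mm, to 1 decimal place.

Tmean = (33.8 + 23.9)/2 = 28.85 °C
0.408 Ra = 0.408 × 34.0 = 13.8720 mm/d equivalent
ET₀ = 0.0023 × 13.8720 × (28.85 + 17.8) × √9.9 = 0.0023 × 13.8720 × 46.65 × 3.1464 = 4.6831 mm/d
ETc = Kc × ET₀ = 1.04 × 4.6831 = 4.8704 mm/d
Crop demand D = ETc × 7 d = 4.8704 × 7 = 34.093 mm
D − Pe = 34.093 − 8.2 = 25.893 mm

25.9 mm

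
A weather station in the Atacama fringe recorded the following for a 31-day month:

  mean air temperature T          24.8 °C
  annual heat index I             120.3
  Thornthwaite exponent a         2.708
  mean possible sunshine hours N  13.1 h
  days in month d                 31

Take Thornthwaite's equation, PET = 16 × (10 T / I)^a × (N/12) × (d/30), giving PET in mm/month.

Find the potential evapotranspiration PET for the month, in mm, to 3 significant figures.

10T/I = 10 × 24.8 / 120.3 = 2.0615
(10T/I)^a = 2.0615^2.708 = 7.0926
Uncorrected PET = 16 × 7.0926 = 113.482 mm
Correction = (N/12)(d/30) = (13.1/12)(31/30) = 1.1281
PET = 113.482 × 1.1281 = 128.019 mm/month

128 mm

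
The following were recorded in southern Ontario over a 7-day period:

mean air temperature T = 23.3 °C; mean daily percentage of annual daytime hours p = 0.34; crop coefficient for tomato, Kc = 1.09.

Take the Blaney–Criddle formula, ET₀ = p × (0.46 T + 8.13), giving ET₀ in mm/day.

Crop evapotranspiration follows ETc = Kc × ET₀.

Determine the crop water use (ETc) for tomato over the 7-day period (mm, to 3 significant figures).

48.9 mm

ET₀ = 0.34 × (0.46 × 23.3 + 8.13) = 0.34 × 18.848 = 6.4083 mm/d
ETc = Kc × ET₀ = 1.09 × 6.4083 = 6.9850 mm/d
Over 7 days: 6.9850 × 7 = 48.895 mm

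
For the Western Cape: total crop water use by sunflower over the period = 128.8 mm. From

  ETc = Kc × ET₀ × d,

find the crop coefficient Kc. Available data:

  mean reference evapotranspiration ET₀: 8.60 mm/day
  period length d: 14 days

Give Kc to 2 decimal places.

1.07

ETc = Kc × ET₀ × d  ⇒  Kc = ETc / (ET₀ × d)
Kc = 128.8 / (8.60 × 14) = 128.8 / 120.40 = 1.0698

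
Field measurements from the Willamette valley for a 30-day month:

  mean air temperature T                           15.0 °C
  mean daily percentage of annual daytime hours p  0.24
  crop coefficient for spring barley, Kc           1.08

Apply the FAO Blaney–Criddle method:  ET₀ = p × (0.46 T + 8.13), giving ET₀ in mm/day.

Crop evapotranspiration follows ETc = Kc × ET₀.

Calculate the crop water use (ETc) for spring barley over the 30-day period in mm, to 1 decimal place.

116.9 mm

ET₀ = 0.24 × (0.46 × 15.0 + 8.13) = 0.24 × 15.030 = 3.6072 mm/d
ETc = Kc × ET₀ = 1.08 × 3.6072 = 3.8958 mm/d
Over 30 days: 3.8958 × 30 = 116.874 mm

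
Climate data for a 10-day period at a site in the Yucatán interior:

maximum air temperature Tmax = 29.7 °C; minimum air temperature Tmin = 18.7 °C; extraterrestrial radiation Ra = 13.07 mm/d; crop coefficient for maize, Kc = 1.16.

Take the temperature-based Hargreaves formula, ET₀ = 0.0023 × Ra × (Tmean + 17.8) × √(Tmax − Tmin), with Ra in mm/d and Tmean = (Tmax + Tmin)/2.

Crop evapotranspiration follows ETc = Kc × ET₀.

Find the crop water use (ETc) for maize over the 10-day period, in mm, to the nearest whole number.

49 mm

Tmean = (29.7 + 18.7)/2 = 24.20 °C
ET₀ = 0.0023 × 13.07 × (24.20 + 17.8) × √11.0 = 0.0023 × 13.07 × 42.00 × 3.3166 = 4.1874 mm/d
ETc = Kc × ET₀ = 1.16 × 4.1874 = 4.8574 mm/d
Over 10 days: 4.8574 × 10 = 48.574 mm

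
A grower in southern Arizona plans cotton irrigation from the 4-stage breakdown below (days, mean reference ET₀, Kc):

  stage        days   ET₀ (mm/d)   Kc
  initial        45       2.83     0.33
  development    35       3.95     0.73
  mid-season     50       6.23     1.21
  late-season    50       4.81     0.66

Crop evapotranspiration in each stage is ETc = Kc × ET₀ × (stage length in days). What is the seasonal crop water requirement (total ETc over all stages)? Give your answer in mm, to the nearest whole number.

initial: 0.33 × 2.83 × 45 = 42.03 mm
development: 0.73 × 3.95 × 35 = 100.92 mm
mid-season: 1.21 × 6.23 × 50 = 376.92 mm
late-season: 0.66 × 4.81 × 50 = 158.73 mm
Seasonal total = 678.60 mm

679 mm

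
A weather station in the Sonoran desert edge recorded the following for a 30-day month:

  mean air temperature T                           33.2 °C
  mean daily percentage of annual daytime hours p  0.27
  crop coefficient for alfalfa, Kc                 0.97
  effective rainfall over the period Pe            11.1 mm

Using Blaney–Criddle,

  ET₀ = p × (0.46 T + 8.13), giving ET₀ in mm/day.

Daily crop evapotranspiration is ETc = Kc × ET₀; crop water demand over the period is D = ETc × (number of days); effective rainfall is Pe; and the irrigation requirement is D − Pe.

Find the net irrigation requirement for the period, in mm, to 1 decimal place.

172.8 mm

ET₀ = 0.27 × (0.46 × 33.2 + 8.13) = 0.27 × 23.402 = 6.3185 mm/d
ETc = Kc × ET₀ = 0.97 × 6.3185 = 6.1289 mm/d
Crop demand D = ETc × 30 d = 6.1289 × 30 = 183.867 mm
D − Pe = 183.867 − 11.1 = 172.767 mm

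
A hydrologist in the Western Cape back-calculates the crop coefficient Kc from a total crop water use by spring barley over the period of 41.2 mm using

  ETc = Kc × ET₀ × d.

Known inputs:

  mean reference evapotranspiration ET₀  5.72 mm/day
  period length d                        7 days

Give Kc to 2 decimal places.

1.03

ETc = Kc × ET₀ × d  ⇒  Kc = ETc / (ET₀ × d)
Kc = 41.2 / (5.72 × 7) = 41.2 / 40.04 = 1.0290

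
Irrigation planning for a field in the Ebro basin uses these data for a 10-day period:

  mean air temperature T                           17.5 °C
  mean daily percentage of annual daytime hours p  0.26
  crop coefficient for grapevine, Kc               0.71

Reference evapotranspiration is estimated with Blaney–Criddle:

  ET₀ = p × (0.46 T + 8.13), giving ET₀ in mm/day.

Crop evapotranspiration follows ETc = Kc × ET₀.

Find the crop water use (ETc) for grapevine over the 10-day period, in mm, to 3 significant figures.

ET₀ = 0.26 × (0.46 × 17.5 + 8.13) = 0.26 × 16.180 = 4.2068 mm/d
ETc = Kc × ET₀ = 0.71 × 4.2068 = 2.9868 mm/d
Over 10 days: 2.9868 × 10 = 29.868 mm

29.9 mm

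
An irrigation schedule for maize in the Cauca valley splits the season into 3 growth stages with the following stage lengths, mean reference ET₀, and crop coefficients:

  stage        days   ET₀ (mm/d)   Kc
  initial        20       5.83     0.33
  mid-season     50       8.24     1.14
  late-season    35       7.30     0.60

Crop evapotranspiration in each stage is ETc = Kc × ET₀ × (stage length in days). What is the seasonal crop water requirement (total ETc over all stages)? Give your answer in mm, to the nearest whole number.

661 mm

initial: 0.33 × 5.83 × 20 = 38.48 mm
mid-season: 1.14 × 8.24 × 50 = 469.68 mm
late-season: 0.60 × 7.30 × 35 = 153.30 mm
Seasonal total = 661.46 mm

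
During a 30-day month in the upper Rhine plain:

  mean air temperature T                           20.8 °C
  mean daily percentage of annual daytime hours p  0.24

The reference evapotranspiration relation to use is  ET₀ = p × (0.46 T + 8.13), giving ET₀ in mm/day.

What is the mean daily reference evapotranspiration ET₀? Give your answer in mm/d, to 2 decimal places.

ET₀ = 0.24 × (0.46 × 20.8 + 8.13) = 0.24 × 17.698 = 4.2475 mm/d

4.25 mm/d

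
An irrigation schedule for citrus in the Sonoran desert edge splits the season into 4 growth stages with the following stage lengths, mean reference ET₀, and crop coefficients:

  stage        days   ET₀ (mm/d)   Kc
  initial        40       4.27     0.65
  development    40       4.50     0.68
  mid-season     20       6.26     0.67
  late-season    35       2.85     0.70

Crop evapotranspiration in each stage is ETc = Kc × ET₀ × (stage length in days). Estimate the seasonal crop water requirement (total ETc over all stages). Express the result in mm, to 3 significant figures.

initial: 0.65 × 4.27 × 40 = 111.02 mm
development: 0.68 × 4.50 × 40 = 122.40 mm
mid-season: 0.67 × 6.26 × 20 = 83.88 mm
late-season: 0.70 × 2.85 × 35 = 69.83 mm
Seasonal total = 387.13 mm

387 mm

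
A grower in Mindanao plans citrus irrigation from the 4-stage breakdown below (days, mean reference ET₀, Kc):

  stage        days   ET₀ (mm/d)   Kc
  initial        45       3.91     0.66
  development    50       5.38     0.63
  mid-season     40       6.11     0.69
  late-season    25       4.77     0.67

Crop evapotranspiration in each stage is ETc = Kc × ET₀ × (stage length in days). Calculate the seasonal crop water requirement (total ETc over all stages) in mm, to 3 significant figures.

initial: 0.66 × 3.91 × 45 = 116.13 mm
development: 0.63 × 5.38 × 50 = 169.47 mm
mid-season: 0.69 × 6.11 × 40 = 168.64 mm
late-season: 0.67 × 4.77 × 25 = 79.90 mm
Seasonal total = 534.14 mm

534 mm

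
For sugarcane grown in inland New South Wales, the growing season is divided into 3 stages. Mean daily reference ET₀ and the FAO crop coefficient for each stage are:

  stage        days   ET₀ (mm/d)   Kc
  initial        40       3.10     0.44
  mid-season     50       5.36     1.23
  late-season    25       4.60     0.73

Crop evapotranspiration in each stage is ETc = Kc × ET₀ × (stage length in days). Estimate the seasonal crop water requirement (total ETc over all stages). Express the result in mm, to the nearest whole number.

initial: 0.44 × 3.10 × 40 = 54.56 mm
mid-season: 1.23 × 5.36 × 50 = 329.64 mm
late-season: 0.73 × 4.60 × 25 = 83.95 mm
Seasonal total = 468.15 mm

468 mm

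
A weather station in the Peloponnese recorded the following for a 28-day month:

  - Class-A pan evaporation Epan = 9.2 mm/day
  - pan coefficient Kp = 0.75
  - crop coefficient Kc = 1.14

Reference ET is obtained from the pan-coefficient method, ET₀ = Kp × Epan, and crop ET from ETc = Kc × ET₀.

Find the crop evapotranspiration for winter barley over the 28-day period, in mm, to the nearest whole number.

ET₀ = 0.75 × 9.2 = 6.9000 mm/d
ETc = Kc × ET₀ = 1.14 × 6.9000 = 7.8660 mm/d
Over 28 days: 7.8660 × 28 = 220.248 mm

220 mm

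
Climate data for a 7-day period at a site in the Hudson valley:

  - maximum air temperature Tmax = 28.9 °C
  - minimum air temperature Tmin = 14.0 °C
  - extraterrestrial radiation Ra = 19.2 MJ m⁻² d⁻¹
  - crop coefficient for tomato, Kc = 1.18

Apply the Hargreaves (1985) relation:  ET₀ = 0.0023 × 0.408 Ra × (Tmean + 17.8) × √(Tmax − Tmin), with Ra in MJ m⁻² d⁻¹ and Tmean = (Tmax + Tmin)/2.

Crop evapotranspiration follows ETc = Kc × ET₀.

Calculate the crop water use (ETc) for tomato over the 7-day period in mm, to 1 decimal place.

22.5 mm

Tmean = (28.9 + 14.0)/2 = 21.45 °C
0.408 Ra = 0.408 × 19.2 = 7.8336 mm/d equivalent
ET₀ = 0.0023 × 7.8336 × (21.45 + 17.8) × √14.9 = 0.0023 × 7.8336 × 39.25 × 3.8601 = 2.7298 mm/d
ETc = Kc × ET₀ = 1.18 × 2.7298 = 3.2212 mm/d
Over 7 days: 3.2212 × 7 = 22.548 mm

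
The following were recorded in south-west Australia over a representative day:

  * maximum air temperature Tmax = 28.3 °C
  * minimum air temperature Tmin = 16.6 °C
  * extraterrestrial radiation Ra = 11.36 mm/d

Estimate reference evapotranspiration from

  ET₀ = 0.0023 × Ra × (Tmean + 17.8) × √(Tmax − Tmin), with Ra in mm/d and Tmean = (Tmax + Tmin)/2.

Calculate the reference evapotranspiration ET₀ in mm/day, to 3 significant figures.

Tmean = (28.3 + 16.6)/2 = 22.45 °C
ET₀ = 0.0023 × 11.36 × (22.45 + 17.8) × √11.7 = 0.0023 × 11.36 × 40.25 × 3.4205 = 3.5972 mm/d

3.60 mm/day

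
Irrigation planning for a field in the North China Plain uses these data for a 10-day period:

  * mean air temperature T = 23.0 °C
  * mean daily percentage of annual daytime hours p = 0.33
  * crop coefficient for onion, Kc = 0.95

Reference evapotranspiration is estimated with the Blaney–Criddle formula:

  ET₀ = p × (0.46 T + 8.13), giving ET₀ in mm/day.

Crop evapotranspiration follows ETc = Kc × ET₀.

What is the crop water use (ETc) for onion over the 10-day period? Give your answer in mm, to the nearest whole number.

59 mm

ET₀ = 0.33 × (0.46 × 23.0 + 8.13) = 0.33 × 18.710 = 6.1743 mm/d
ETc = Kc × ET₀ = 0.95 × 6.1743 = 5.8656 mm/d
Over 10 days: 5.8656 × 10 = 58.656 mm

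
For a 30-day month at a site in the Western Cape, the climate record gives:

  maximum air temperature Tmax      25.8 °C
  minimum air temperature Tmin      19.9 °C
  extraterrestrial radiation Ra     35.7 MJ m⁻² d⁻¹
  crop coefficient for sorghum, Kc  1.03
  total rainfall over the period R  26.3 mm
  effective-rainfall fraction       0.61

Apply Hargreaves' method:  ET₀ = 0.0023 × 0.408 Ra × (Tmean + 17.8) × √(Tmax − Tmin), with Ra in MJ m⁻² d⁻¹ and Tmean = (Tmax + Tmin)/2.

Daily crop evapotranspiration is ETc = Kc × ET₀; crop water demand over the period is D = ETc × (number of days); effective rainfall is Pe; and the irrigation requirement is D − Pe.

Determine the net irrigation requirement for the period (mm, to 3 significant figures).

86.2 mm

Tmean = (25.8 + 19.9)/2 = 22.85 °C
0.408 Ra = 0.408 × 35.7 = 14.5656 mm/d equivalent
ET₀ = 0.0023 × 14.5656 × (22.85 + 17.8) × √5.9 = 0.0023 × 14.5656 × 40.65 × 2.4290 = 3.3078 mm/d
ETc = Kc × ET₀ = 1.03 × 3.3078 = 3.4070 mm/d
Crop demand D = ETc × 30 d = 3.4070 × 30 = 102.210 mm
Pe = 0.61 × 26.3 = 16.043 mm
D − Pe = 102.210 − 16.043 = 86.167 mm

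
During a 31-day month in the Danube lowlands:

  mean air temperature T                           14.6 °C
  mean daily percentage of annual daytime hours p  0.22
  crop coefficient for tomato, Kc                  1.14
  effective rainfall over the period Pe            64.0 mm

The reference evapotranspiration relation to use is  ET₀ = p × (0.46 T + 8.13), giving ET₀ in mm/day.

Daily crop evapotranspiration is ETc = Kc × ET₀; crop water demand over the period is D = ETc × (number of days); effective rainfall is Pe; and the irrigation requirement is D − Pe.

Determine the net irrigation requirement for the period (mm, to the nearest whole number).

ET₀ = 0.22 × (0.46 × 14.6 + 8.13) = 0.22 × 14.846 = 3.2661 mm/d
ETc = Kc × ET₀ = 1.14 × 3.2661 = 3.7234 mm/d
Crop demand D = ETc × 31 d = 3.7234 × 31 = 115.425 mm
D − Pe = 115.425 − 64.0 = 51.425 mm

51 mm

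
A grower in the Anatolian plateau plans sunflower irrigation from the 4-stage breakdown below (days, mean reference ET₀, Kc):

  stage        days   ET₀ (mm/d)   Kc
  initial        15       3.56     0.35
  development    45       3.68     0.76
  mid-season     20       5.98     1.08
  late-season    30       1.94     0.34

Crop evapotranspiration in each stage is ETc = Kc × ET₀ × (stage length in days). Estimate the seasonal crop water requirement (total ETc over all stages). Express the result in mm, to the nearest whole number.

initial: 0.35 × 3.56 × 15 = 18.69 mm
development: 0.76 × 3.68 × 45 = 125.86 mm
mid-season: 1.08 × 5.98 × 20 = 129.17 mm
late-season: 0.34 × 1.94 × 30 = 19.79 mm
Seasonal total = 293.51 mm

294 mm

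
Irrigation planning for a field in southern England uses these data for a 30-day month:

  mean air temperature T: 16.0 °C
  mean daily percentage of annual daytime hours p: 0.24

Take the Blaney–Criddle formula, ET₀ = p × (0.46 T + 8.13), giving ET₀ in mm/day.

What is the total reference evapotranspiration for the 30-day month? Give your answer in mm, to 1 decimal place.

111.5 mm

ET₀ = 0.24 × (0.46 × 16.0 + 8.13) = 0.24 × 15.490 = 3.7176 mm/d
Monthly total = 3.7176 × 30 = 111.528 mm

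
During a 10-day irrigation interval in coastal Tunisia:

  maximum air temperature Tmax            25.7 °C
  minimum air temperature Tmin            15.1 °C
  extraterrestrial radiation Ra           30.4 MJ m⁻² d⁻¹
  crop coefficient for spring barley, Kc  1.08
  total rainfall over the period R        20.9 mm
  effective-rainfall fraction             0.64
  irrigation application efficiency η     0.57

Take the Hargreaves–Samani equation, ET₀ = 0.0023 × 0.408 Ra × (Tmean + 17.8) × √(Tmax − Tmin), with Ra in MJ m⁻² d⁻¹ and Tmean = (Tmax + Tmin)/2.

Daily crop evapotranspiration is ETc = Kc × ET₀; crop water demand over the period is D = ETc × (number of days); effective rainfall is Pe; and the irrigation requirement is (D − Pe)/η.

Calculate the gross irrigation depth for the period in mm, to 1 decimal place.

43.8 mm

Tmean = (25.7 + 15.1)/2 = 20.40 °C
0.408 Ra = 0.408 × 30.4 = 12.4032 mm/d equivalent
ET₀ = 0.0023 × 12.4032 × (20.40 + 17.8) × √10.6 = 0.0023 × 12.4032 × 38.20 × 3.2558 = 3.5480 mm/d
ETc = Kc × ET₀ = 1.08 × 3.5480 = 3.8318 mm/d
Crop demand D = ETc × 10 d = 3.8318 × 10 = 38.318 mm
Pe = 0.64 × 20.9 = 13.376 mm
D − Pe = 38.318 − 13.376 = 24.942 mm
Gross irrigation = 24.942 / 0.57 = 43.758 mm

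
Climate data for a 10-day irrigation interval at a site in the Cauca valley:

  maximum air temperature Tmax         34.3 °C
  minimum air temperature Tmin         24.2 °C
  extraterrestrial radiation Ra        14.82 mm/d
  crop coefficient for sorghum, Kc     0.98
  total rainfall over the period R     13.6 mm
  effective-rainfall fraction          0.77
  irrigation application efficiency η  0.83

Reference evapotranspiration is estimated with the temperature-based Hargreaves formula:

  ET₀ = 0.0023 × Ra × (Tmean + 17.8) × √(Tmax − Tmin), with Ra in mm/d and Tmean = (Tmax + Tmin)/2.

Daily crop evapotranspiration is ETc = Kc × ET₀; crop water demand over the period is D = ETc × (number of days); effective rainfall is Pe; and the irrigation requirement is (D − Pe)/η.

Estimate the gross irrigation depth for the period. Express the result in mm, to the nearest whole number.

48 mm

Tmean = (34.3 + 24.2)/2 = 29.25 °C
ET₀ = 0.0023 × 14.82 × (29.25 + 17.8) × √10.1 = 0.0023 × 14.82 × 47.05 × 3.1780 = 5.0967 mm/d
ETc = Kc × ET₀ = 0.98 × 5.0967 = 4.9948 mm/d
Crop demand D = ETc × 10 d = 4.9948 × 10 = 49.948 mm
Pe = 0.77 × 13.6 = 10.472 mm
D − Pe = 49.948 − 10.472 = 39.476 mm
Gross irrigation = 39.476 / 0.83 = 47.561 mm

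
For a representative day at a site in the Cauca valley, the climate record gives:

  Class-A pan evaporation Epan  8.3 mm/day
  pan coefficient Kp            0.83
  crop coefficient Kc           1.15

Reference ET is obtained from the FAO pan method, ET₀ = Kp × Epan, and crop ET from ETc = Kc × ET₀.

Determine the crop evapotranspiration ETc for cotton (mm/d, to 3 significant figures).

ET₀ = 0.83 × 8.3 = 6.8890 mm/d
ETc = Kc × ET₀ = 1.15 × 6.8890 = 7.9224 mm/d

7.92 mm/d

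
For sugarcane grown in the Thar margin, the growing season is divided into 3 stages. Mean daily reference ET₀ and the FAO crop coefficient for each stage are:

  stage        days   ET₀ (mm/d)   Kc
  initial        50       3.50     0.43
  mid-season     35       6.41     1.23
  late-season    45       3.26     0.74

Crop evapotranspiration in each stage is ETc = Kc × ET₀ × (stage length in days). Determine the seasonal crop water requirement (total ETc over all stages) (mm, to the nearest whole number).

460 mm

initial: 0.43 × 3.50 × 50 = 75.25 mm
mid-season: 1.23 × 6.41 × 35 = 275.95 mm
late-season: 0.74 × 3.26 × 45 = 108.56 mm
Seasonal total = 459.76 mm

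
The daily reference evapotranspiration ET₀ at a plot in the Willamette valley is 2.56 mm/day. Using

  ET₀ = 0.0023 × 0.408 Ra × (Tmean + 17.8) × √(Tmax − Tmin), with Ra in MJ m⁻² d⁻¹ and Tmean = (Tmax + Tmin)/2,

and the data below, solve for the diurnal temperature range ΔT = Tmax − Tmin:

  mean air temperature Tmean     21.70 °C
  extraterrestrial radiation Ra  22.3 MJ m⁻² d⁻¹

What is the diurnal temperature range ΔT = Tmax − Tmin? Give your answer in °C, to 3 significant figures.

9.59 °C

√ΔT = ET₀ / [0.0023 × 0.408 × Ra × (Tmean+17.8)] = 2.56 / (0.0023 × 9.0984 × 39.50) = 3.0971
ΔT = 3.0971² = 9.592 °C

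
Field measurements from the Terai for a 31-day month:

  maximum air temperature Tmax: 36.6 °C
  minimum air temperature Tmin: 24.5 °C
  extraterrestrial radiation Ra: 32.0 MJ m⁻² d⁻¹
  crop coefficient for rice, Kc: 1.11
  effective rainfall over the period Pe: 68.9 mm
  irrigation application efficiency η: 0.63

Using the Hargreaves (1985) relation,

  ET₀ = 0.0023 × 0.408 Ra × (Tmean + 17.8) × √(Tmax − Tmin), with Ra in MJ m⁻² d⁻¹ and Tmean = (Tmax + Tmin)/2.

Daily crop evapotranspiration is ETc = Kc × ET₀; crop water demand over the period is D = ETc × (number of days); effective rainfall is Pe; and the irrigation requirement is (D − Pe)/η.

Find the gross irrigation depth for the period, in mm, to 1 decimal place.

166.5 mm

Tmean = (36.6 + 24.5)/2 = 30.55 °C
0.408 Ra = 0.408 × 32.0 = 13.0560 mm/d equivalent
ET₀ = 0.0023 × 13.0560 × (30.55 + 17.8) × √12.1 = 0.0023 × 13.0560 × 48.35 × 3.4785 = 5.0504 mm/d
ETc = Kc × ET₀ = 1.11 × 5.0504 = 5.6059 mm/d
Crop demand D = ETc × 31 d = 5.6059 × 31 = 173.783 mm
D − Pe = 173.783 − 68.9 = 104.883 mm
Gross irrigation = 104.883 / 0.63 = 166.481 mm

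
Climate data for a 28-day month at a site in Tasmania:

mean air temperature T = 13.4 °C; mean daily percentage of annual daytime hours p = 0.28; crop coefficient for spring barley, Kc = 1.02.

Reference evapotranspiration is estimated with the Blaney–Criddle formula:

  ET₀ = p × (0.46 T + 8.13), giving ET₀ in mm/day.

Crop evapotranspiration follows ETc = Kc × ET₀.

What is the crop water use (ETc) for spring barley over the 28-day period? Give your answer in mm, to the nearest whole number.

114 mm

ET₀ = 0.28 × (0.46 × 13.4 + 8.13) = 0.28 × 14.294 = 4.0023 mm/d
ETc = Kc × ET₀ = 1.02 × 4.0023 = 4.0823 mm/d
Over 28 days: 4.0823 × 28 = 114.304 mm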